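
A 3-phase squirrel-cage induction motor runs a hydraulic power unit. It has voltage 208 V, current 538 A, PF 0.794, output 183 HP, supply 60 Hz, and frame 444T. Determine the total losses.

P_in = √3·V·I·cosφ = 1.732×208×538×0.794 = 153891 W
P_out = 183×746 = 136518 W
Losses = P_in − P_out = 153891 − 136518 = 17373 W

17.4 kW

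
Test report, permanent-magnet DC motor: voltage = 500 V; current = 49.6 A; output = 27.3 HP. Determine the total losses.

P_in = V·I = 500×49.6 = 24800 W
P_out = 27.3×746 = 20366 W
Losses = P_in − P_out = 24800 − 20366 = 4434 W

4430 W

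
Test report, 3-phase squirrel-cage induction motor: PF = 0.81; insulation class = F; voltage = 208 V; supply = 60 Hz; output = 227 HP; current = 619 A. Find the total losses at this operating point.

P_in = √3·V·I·cosφ = 1.732×208×619×0.81 = 180629 W
P_out = 227×746 = 169342 W
Losses = P_in − P_out = 180629 − 169342 = 11287 W

11300 W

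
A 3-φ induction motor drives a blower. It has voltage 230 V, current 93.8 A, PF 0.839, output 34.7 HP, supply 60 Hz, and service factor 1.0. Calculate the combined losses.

5460 W

P_in = √3·V·I·cosφ = 1.732×230×93.8×0.839 = 31350 W
P_out = 34.7×746 = 25886 W
Losses = P_in − P_out = 31350 − 25886 = 5464 W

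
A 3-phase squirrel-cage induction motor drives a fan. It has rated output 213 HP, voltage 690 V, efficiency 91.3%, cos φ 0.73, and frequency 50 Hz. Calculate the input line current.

199 A

P_out = 213 × 746 = 158898 W
P_in = P_out / η = 158898 / 0.913 = 174039 W
I_L = P_in / (√3·V_L·cosφ) = 174039 / (1.732 × 690 × 0.73) = 199 A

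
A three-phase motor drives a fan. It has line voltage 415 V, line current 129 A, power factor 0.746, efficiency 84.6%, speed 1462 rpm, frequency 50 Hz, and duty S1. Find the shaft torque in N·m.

P_in = √3·V·I·cosφ = 1.732 × 415 × 129 × 0.746 = 69171 W
P_out = η·P_in = 0.846 × 69171 = 58519 W
n = 1462 rpm
ω = 2π×1462/60 = 153.1 rad/s
τ = P_out/ω = 58519/153.1 = 382 N·m

382 N·m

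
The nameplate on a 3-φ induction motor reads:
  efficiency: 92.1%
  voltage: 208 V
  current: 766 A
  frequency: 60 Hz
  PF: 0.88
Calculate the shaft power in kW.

P_in = √3·V·I·cosφ = 1.732 × 208 × 766 × 0.88 = 242841 W
P_out = η·P_in = 0.921 × 242841 = 223657 W

224 kW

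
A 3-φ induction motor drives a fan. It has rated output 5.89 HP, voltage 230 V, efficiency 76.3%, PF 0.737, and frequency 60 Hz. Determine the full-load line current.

P_out = 5.89 × 746 = 4394 W
P_in = P_out / η = 4394 / 0.763 = 5759 W
I_L = P_in / (√3·V_L·cosφ) = 5759 / (1.732 × 230 × 0.737) = 19.6 A

19.6 A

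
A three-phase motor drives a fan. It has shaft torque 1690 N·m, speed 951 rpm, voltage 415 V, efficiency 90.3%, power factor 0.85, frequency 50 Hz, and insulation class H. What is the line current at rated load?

ω = 2π×951/60 = 99.59 rad/s; P_out = τω = 1690 × 99.59 = 168307 W
P_in = P_out / η = 168307 / 0.903 = 186386 W
I_L = P_in / (√3·V_L·cosφ) = 186386 / (1.732 × 415 × 0.85) = 305 A

305 A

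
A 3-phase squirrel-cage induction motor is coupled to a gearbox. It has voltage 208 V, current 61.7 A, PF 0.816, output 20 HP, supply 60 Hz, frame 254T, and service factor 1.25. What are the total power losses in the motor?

3220 W

P_in = √3·V·I·cosφ = 1.732×208×61.7×0.816 = 18138 W
P_out = 20×746 = 14920 W
Losses = P_in − P_out = 18138 − 14920 = 3218 W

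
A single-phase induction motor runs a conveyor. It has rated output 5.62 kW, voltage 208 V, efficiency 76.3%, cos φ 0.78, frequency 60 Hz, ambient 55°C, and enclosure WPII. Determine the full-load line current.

45.4 A

P_out = 5.62 kW = 5620 W
P_in = P_out / η = 5620 / 0.763 = 7366 W
I = P_in / (V·cosφ) = 7366 / (208 × 0.78) = 45.4 A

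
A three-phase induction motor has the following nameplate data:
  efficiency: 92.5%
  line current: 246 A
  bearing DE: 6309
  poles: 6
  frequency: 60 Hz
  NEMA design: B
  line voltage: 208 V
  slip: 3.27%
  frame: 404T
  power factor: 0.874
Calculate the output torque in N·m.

589 N·m

P_in = √3·V·I·cosφ = 1.732 × 208 × 246 × 0.874 = 77456 W
P_out = η·P_in = 0.925 × 77456 = 71647 W
n_s = 120×60/6 = 1200 rpm; n = 1200×(1−0.0327) = 1161 rpm
ω = 2π×1161/60 = 121.6 rad/s
τ = P_out/ω = 71647/121.6 = 589 N·m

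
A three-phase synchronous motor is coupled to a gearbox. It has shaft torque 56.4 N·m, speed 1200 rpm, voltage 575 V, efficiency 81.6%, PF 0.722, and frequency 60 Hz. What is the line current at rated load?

ω = 2π×1200/60 = 125.7 rad/s; P_out = τω = 56.4 × 125.7 = 7089 W
P_in = P_out / η = 7089 / 0.816 = 8688 W
I_L = P_in / (√3·V_L·cosφ) = 8688 / (1.732 × 575 × 0.722) = 12.1 A

12.1 A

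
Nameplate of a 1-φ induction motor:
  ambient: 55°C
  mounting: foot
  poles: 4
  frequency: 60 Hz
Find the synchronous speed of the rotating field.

n_s = 120f/p = 120×60/4 = 1800 rpm

1800 rpm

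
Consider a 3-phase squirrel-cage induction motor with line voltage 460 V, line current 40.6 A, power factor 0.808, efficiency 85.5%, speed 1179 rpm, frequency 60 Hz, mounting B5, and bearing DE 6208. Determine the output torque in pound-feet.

133 lb·ft

P_in = √3·V·I·cosφ = 1.732 × 460 × 40.6 × 0.808 = 26136 W
P_out = η·P_in = 0.855 × 26136 = 22346 W
n = 1179 rpm
ω = 2π×1179/60 = 123.5 rad/s
τ = P_out/ω = 22346/123.5 = 180.9 N·m
In lb·ft: 180.9/1.356 = 133 lb·ft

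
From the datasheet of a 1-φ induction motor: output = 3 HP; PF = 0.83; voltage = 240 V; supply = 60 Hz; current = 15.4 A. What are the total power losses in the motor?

P_in = V·I·cosφ = 240×15.4×0.83 = 3068 W
P_out = 3×746 = 2238 W
Losses = P_in − P_out = 3068 − 2238 = 830 W

830 W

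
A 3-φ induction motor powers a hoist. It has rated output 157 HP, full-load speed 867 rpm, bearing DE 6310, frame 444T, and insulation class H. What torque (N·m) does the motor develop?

P_out = 157 × 746 = 117122 W
ω = 2π × 867/60 = 90.79 rad/s
τ = P_out/ω = 117122/90.79 = 1290 N·m

1290 N·m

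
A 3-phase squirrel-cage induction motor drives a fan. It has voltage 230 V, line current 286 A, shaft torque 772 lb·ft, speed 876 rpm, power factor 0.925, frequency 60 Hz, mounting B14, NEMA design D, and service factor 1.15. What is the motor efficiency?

91.1 %

τ = 772 lb·ft × 1.356 = 1047 N·m
ω = 2π × 876/60 = 91.73 rad/s; P_out = τω = 1047 × 91.73 = 96041 W
P_in = √3·V_L·I_L·cosφ = 1.732 × 230 × 286 × 0.925 = 105386 W
η = P_out / P_in = 96041 / 105386 = 0.911 = 91.1%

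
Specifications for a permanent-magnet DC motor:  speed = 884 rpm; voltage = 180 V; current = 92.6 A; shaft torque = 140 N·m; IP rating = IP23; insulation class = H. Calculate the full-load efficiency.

ω = 2π × 884/60 = 92.57 rad/s; P_out = τω = 140 × 92.57 = 12960 W
P_in = V·I = 180 × 92.6 = 16668 W
η = P_out / P_in = 12960 / 16668 = 0.778 = 77.8%

77.8 %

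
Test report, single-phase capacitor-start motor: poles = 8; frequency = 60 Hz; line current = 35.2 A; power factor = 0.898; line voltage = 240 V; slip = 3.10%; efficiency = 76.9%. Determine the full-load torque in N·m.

63.9 N·m

P_in = V·I·cosφ = 240 × 35.2 × 0.898 = 7586 W
P_out = η·P_in = 0.769 × 7586 = 5834 W
n_s = 120×60/8 = 900 rpm; n = 900×(1−0.031) = 872 rpm
ω = 2π×872/60 = 91.32 rad/s
τ = P_out/ω = 5834/91.32 = 63.9 N·m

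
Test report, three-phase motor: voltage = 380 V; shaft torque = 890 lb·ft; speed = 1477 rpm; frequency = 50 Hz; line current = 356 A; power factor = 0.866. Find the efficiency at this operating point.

τ = 890 lb·ft × 1.356 = 1207 N·m
ω = 2π × 1477/60 = 154.7 rad/s; P_out = τω = 1207 × 154.7 = 186723 W
P_in = √3·V_L·I_L·cosφ = 1.732 × 380 × 356 × 0.866 = 202908 W
η = P_out / P_in = 186723 / 202908 = 0.920 = 92.0%

92.0 %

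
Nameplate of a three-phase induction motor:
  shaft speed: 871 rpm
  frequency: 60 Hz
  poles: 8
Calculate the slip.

n_s = 120f/p = 120×60/8 = 900 rpm
s = (n_s − n)/n_s = (900 − 871)/900 = 0.0322

3.2 %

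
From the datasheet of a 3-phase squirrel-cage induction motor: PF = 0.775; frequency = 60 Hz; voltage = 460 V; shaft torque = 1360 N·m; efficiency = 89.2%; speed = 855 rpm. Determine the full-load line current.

221 A

ω = 2π×855/60 = 89.54 rad/s; P_out = τω = 1360 × 89.54 = 121774 W
P_in = P_out / η = 121774 / 0.892 = 136518 W
I_L = P_in / (√3·V_L·cosφ) = 136518 / (1.732 × 460 × 0.775) = 221 A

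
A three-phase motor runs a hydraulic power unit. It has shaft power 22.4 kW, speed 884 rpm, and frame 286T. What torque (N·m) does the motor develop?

242 N·m

ω = 2π × 884/60 = 92.57 rad/s
τ = P/ω = 22400/92.57 = 242 N·m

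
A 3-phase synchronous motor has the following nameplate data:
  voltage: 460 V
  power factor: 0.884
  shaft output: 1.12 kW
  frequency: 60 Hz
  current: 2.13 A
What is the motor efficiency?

P_out = 1.12 kW = 1120 W
P_in = √3·V_L·I_L·cosφ = 1.732 × 460 × 2.13 × 0.884 = 1500 W
η = P_out / P_in = 1120 / 1500 = 0.747 = 74.7%

74.7 %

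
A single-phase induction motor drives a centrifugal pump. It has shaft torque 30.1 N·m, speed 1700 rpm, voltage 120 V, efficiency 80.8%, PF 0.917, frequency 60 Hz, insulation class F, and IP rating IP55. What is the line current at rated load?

60.3 A

ω = 2π×1700/60 = 178 rad/s; P_out = τω = 30.1 × 178 = 5358 W
P_in = P_out / η = 5358 / 0.808 = 6631 W
I = P_in / (V·cosφ) = 6631 / (120 × 0.917) = 60.3 A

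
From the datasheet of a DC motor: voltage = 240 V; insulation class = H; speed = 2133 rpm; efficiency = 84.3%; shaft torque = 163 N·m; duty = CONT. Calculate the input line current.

180 A

ω = 2π×2133/60 = 223.4 rad/s; P_out = τω = 163 × 223.4 = 36414 W
P_in = P_out / η = 36414 / 0.843 = 43196 W
I = P_in / V = 43196 / 240 = 180 A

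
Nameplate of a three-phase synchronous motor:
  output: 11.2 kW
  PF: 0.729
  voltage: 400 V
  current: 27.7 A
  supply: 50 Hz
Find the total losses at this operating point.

2.79 kW

P_in = √3·V·I·cosφ = 1.732×400×27.7×0.729 = 13990 W
P_out = 11200 W
Losses = P_in − P_out = 13990 − 11200 = 2790 W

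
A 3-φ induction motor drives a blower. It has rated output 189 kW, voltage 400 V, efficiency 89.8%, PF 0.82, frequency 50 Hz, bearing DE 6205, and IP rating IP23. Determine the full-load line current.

P_out = 189 kW = 189000 W
P_in = P_out / η = 189000 / 0.898 = 210468 W
I_L = P_in / (√3·V_L·cosφ) = 210468 / (1.732 × 400 × 0.82) = 370 A

370 A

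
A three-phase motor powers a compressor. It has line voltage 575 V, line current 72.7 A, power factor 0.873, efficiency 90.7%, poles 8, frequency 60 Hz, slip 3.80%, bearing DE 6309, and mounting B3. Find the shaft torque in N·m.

632 N·m

P_in = √3·V·I·cosφ = 1.732 × 575 × 72.7 × 0.873 = 63207 W
P_out = η·P_in = 0.907 × 63207 = 57329 W
n_s = 120×60/8 = 900 rpm; n = 900×(1−0.038) = 866 rpm
ω = 2π×866/60 = 90.69 rad/s
τ = P_out/ω = 57329/90.69 = 632 N·m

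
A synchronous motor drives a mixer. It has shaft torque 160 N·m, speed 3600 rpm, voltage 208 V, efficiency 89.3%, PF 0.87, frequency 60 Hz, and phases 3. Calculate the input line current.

216 A

ω = 2π×3600/60 = 377 rad/s; P_out = τω = 160 × 377 = 60320 W
P_in = P_out / η = 60320 / 0.893 = 67548 W
I_L = P_in / (√3·V_L·cosφ) = 67548 / (1.732 × 208 × 0.87) = 216 A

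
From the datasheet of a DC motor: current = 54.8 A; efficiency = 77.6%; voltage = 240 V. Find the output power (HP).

13.7 HP

P_in = V·I = 240 × 54.8 = 13152 W
P_out = η·P_in = 0.776 × 13152 = 10206 W
= 10206/746 = 13.7 HP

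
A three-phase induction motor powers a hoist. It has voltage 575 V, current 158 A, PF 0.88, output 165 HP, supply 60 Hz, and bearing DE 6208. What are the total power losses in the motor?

P_in = √3·V·I·cosφ = 1.732×575×158×0.88 = 138470 W
P_out = 165×746 = 123090 W
Losses = P_in − P_out = 138470 − 123090 = 15380 W

15400 W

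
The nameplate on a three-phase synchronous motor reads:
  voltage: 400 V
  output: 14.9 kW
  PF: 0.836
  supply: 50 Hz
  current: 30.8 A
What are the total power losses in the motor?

2.94 kW

P_in = √3·V·I·cosφ = 1.732×400×30.8×0.836 = 17839 W
P_out = 14900 W
Losses = P_in − P_out = 17839 − 14900 = 2939 W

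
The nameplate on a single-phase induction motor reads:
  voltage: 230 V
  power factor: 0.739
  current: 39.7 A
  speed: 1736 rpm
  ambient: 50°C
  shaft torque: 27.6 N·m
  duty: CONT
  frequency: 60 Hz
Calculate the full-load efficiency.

ω = 2π × 1736/60 = 181.8 rad/s; P_out = τω = 27.6 × 181.8 = 5018 W
P_in = V·I·cosφ = 230 × 39.7 × 0.739 = 6748 W
η = P_out / P_in = 5018 / 6748 = 0.744 = 74.4%

74.4 %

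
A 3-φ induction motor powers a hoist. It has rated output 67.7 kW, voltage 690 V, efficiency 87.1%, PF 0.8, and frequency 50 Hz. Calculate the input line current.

81.3 A

P_out = 67.7 kW = 67700 W
P_in = P_out / η = 67700 / 0.871 = 77727 W
I_L = P_in / (√3·V_L·cosφ) = 77727 / (1.732 × 690 × 0.8) = 81.3 A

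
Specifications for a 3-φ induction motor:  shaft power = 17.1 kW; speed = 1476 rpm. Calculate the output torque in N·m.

ω = 2π × 1476/60 = 154.6 rad/s
τ = P/ω = 17100/154.6 = 111 N·m

111 N·m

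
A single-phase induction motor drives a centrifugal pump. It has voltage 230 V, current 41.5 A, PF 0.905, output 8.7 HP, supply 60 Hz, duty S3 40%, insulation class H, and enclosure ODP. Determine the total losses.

P_in = V·I·cosφ = 230×41.5×0.905 = 8638 W
P_out = 8.7×746 = 6490 W
Losses = P_in − P_out = 8638 − 6490 = 2148 W

2150 W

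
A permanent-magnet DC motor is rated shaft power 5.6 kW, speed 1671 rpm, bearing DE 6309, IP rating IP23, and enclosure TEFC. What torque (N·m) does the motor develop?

ω = 2π × 1671/60 = 175 rad/s
τ = P/ω = 5600/175 = 32 N·m

32 N·m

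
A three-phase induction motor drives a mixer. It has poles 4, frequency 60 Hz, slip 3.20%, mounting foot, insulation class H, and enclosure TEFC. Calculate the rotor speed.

1742 rpm

n_s = 120f/p = 120×60/4 = 1800 rpm
n = n_s(1 − s) = 1800 × (1 − 0.032) = 1742 rpm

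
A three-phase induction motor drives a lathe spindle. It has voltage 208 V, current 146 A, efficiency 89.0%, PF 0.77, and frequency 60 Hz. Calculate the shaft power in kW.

P_in = √3·V·I·cosφ = 1.732 × 208 × 146 × 0.77 = 40500 W
P_out = η·P_in = 0.89 × 40500 = 36045 W

36 kW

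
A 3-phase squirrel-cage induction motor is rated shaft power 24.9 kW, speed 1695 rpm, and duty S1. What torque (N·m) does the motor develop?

ω = 2π × 1695/60 = 177.5 rad/s
τ = P/ω = 24900/177.5 = 140 N·m

140 N·m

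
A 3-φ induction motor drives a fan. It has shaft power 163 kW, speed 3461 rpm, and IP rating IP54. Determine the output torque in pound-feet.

ω = 2π × 3461/60 = 362.4 rad/s
τ = P/ω = 163000/362.4 = 449.8 N·m
In lb·ft: 449.8/1.356 = 332 lb·ft

332 lb·ft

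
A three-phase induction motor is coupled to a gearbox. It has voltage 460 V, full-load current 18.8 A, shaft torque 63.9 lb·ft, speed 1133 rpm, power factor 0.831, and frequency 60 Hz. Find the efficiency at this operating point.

τ = 63.9 lb·ft × 1.356 = 86.65 N·m
ω = 2π × 1133/60 = 118.6 rad/s; P_out = τω = 86.65 × 118.6 = 10277 W
P_in = √3·V_L·I_L·cosφ = 1.732 × 460 × 18.8 × 0.831 = 12447 W
η = P_out / P_in = 10277 / 12447 = 0.826 = 82.6%

82.6 %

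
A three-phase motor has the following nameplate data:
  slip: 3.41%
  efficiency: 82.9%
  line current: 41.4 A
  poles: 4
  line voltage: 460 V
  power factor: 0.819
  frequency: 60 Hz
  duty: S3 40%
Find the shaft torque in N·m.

123 N·m

P_in = √3·V·I·cosφ = 1.732 × 460 × 41.4 × 0.819 = 27014 W
P_out = η·P_in = 0.829 × 27014 = 22395 W
n_s = 120×60/4 = 1800 rpm; n = 1800×(1−0.0341) = 1739 rpm
ω = 2π×1739/60 = 182.1 rad/s
τ = P_out/ω = 22395/182.1 = 123 N·m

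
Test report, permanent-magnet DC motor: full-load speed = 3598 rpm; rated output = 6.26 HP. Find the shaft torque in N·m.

12.4 N·m

P_out = 6.26 × 746 = 4670 W
ω = 2π × 3598/60 = 376.8 rad/s
τ = P_out/ω = 4670/376.8 = 12.4 N·m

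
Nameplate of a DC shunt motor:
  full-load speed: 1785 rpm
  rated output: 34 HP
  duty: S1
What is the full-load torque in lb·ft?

100 lb·ft

P_out = 34 × 746 = 25364 W
ω = 2π × 1785/60 = 186.9 rad/s
τ = P_out/ω = 25364/186.9 = 135.7 N·m
In lb·ft: 135.7/1.356 = 100 lb·ft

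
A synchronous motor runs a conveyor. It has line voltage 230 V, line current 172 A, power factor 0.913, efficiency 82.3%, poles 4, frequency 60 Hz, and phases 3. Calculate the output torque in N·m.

273 N·m

P_in = √3·V·I·cosφ = 1.732 × 230 × 172 × 0.913 = 62557 W
P_out = η·P_in = 0.823 × 62557 = 51484 W
n = n_s = 120×60/4 = 1800 rpm (synchronous)
ω = 2π×1800/60 = 188.5 rad/s
τ = P_out/ω = 51484/188.5 = 273 N·m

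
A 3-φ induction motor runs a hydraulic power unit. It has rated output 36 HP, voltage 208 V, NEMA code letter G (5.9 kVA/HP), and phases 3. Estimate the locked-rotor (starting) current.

S_LR = 5.9 × 36 = 212.4 kVA
I_LR = S_LR/(√3·V_L) = 212400/(1.732×208) = 590 A

590 A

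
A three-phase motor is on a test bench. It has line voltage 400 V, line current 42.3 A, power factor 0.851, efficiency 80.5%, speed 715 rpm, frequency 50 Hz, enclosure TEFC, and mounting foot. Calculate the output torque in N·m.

P_in = √3·V·I·cosφ = 1.732 × 400 × 42.3 × 0.851 = 24939 W
P_out = η·P_in = 0.805 × 24939 = 20076 W
n = 715 rpm
ω = 2π×715/60 = 74.87 rad/s
τ = P_out/ω = 20076/74.87 = 268 N·m

268 N·m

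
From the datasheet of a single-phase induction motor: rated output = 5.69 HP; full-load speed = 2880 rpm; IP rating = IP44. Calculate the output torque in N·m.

14.1 N·m

P_out = 5.69 × 746 = 4245 W
ω = 2π × 2880/60 = 301.6 rad/s
τ = P_out/ω = 4245/301.6 = 14.1 N·m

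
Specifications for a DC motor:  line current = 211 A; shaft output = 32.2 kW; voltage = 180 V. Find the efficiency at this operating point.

84.8 %

P_out = 32.2 kW = 32200 W
P_in = V·I = 180 × 211 = 37980 W
η = P_out / P_in = 32200 / 37980 = 0.848 = 84.8%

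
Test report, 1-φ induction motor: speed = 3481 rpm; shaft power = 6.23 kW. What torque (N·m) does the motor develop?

17.1 N·m

ω = 2π × 3481/60 = 364.5 rad/s
τ = P/ω = 6230/364.5 = 17.1 N·m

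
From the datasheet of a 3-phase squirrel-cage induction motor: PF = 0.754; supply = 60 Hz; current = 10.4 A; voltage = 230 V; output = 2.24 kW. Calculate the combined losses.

884 W

P_in = √3·V·I·cosφ = 1.732×230×10.4×0.754 = 3124 W
P_out = 2240 W
Losses = P_in − P_out = 3124 − 2240 = 884 W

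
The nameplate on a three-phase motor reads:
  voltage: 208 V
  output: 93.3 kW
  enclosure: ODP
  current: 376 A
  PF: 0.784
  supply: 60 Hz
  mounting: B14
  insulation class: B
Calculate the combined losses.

P_in = √3·V·I·cosφ = 1.732×208×376×0.784 = 106198 W
P_out = 93300 W
Losses = P_in − P_out = 106198 − 93300 = 12898 W

12.9 kW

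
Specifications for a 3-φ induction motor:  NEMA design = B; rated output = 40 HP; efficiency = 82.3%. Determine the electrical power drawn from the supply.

36.3 kW

P_out = 40 × 746 = 29840 W
P_in = P_out/η = 29840/0.823 = 36258 W = 36.3 kW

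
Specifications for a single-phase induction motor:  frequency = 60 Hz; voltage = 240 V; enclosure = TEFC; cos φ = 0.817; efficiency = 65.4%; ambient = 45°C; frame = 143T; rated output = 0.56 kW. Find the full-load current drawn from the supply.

P_out = 0.56 kW = 560 W
P_in = P_out / η = 560 / 0.654 = 856 W
I = P_in / (V·cosφ) = 856 / (240 × 0.817) = 4.37 A

4.37 A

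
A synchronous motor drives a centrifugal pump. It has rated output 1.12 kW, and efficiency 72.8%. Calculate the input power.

P_out = 1120 W
P_in = P_out/η = 1120/0.728 = 1538 W = 1.54 kW

1.54 kW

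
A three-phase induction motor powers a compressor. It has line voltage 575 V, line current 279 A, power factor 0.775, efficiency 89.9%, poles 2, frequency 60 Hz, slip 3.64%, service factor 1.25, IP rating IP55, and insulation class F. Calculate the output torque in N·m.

533 N·m

P_in = √3·V·I·cosφ = 1.732 × 575 × 279 × 0.775 = 215338 W
P_out = η·P_in = 0.899 × 215338 = 193589 W
n_s = 120×60/2 = 3600 rpm; n = 3600×(1−0.0364) = 3469 rpm
ω = 2π×3469/60 = 363.3 rad/s
τ = P_out/ω = 193589/363.3 = 533 N·m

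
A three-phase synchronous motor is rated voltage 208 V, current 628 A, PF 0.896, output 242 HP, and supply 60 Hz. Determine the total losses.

22200 W

P_in = √3·V·I·cosφ = 1.732×208×628×0.896 = 202712 W
P_out = 242×746 = 180532 W
Losses = P_in − P_out = 202712 − 180532 = 22180 W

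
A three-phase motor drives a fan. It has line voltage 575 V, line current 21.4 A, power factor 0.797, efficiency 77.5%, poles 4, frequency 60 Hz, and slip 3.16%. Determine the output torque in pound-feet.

53.2 lb·ft

P_in = √3·V·I·cosφ = 1.732 × 575 × 21.4 × 0.797 = 16986 W
P_out = η·P_in = 0.775 × 16986 = 13164 W
n_s = 120×60/4 = 1800 rpm; n = 1800×(1−0.0316) = 1743 rpm
ω = 2π×1743/60 = 182.5 rad/s
τ = P_out/ω = 13164/182.5 = 72.13 N·m
In lb·ft: 72.13/1.356 = 53.2 lb·ft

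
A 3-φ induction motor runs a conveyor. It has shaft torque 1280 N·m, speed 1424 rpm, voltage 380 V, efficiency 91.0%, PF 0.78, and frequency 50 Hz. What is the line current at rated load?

ω = 2π×1424/60 = 149.1 rad/s; P_out = τω = 1280 × 149.1 = 190848 W
P_in = P_out / η = 190848 / 0.910 = 209723 W
I_L = P_in / (√3·V_L·cosφ) = 209723 / (1.732 × 380 × 0.78) = 409 A

409 A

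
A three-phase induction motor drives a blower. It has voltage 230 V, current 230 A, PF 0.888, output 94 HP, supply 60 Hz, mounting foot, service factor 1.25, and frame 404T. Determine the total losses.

P_in = √3·V·I·cosφ = 1.732×230×230×0.888 = 81361 W
P_out = 94×746 = 70124 W
Losses = P_in − P_out = 81361 − 70124 = 11237 W

11.2 kW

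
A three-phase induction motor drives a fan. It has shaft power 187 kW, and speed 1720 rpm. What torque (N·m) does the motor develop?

1040 N·m

ω = 2π × 1720/60 = 180.1 rad/s
τ = P/ω = 187000/180.1 = 1040 N·m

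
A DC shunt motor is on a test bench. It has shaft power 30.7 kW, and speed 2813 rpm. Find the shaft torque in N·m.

ω = 2π × 2813/60 = 294.6 rad/s
τ = P/ω = 30700/294.6 = 104 N·m

104 N·m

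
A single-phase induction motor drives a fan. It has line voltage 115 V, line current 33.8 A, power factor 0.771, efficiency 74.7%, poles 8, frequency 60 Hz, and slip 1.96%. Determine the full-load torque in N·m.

24.2 N·m

P_in = V·I·cosφ = 115 × 33.8 × 0.771 = 2997 W
P_out = η·P_in = 0.747 × 2997 = 2239 W
n_s = 120×60/8 = 900 rpm; n = 900×(1−0.0196) = 882 rpm
ω = 2π×882/60 = 92.36 rad/s
τ = P_out/ω = 2239/92.36 = 24.2 N·m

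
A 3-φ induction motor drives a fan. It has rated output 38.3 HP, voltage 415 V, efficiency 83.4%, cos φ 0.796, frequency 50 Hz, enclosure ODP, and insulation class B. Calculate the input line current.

P_out = 38.3 × 746 = 28572 W
P_in = P_out / η = 28572 / 0.834 = 34259 W
I_L = P_in / (√3·V_L·cosφ) = 34259 / (1.732 × 415 × 0.796) = 59.9 A

59.9 A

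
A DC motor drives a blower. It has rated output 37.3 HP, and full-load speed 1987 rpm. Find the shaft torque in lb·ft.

P_out = 37.3 × 746 = 27826 W
ω = 2π × 1987/60 = 208.1 rad/s
τ = P_out/ω = 27826/208.1 = 133.7 N·m
In lb·ft: 133.7/1.356 = 98.6 lb·ft

98.6 lb·ft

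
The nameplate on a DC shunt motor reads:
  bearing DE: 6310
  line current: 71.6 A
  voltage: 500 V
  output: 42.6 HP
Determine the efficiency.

88.8 %

P_out = 42.6 × 746 = 31780 W
P_in = V·I = 500 × 71.6 = 35800 W
η = P_out / P_in = 31780 / 35800 = 0.888 = 88.8%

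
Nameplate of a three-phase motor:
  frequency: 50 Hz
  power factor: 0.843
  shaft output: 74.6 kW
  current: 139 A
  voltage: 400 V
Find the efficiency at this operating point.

91.9 %

P_out = 74.6 kW = 74600 W
P_in = √3·V_L·I_L·cosφ = 1.732 × 400 × 139 × 0.843 = 81180 W
η = P_out / P_in = 74600 / 81180 = 0.919 = 91.9%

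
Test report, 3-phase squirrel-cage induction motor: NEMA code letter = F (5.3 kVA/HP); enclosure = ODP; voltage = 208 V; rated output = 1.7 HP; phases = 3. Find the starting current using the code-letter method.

S_LR = 5.3 × 1.7 = 9.01 kVA
I_LR = S_LR/(√3·V_L) = 9010/(1.732×208) = 25 A

25 A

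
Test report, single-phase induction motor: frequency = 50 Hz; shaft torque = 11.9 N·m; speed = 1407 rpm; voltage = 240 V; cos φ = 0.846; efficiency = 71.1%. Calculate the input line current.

12.1 A

ω = 2π×1407/60 = 147.3 rad/s; P_out = τω = 11.9 × 147.3 = 1753 W
P_in = P_out / η = 1753 / 0.711 = 2466 W
I = P_in / (V·cosφ) = 2466 / (240 × 0.846) = 12.1 A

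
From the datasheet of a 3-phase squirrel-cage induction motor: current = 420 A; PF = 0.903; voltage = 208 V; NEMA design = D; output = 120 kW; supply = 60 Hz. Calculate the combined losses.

16.6 kW

P_in = √3·V·I·cosφ = 1.732×208×420×0.903 = 136631 W
P_out = 120000 W
Losses = P_in − P_out = 136631 − 120000 = 16631 W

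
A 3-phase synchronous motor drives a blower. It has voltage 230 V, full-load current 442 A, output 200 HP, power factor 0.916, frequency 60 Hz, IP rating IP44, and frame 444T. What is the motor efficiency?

92.5 %

P_out = 200 × 746 = 149200 W
P_in = √3·V_L·I_L·cosφ = 1.732 × 230 × 442 × 0.916 = 161285 W
η = P_out / P_in = 149200 / 161285 = 0.925 = 92.5%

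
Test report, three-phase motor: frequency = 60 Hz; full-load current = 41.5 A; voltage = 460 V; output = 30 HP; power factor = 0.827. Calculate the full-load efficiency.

81.8 %

P_out = 30 × 746 = 22380 W
P_in = √3·V_L·I_L·cosφ = 1.732 × 460 × 41.5 × 0.827 = 27344 W
η = P_out / P_in = 22380 / 27344 = 0.818 = 81.8%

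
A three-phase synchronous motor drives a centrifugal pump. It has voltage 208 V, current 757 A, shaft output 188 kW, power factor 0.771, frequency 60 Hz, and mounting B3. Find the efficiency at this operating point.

89.4 %

P_out = 188 kW = 188000 W
P_in = √3·V_L·I_L·cosφ = 1.732 × 208 × 757 × 0.771 = 210262 W
η = P_out / P_in = 188000 / 210262 = 0.894 = 89.4%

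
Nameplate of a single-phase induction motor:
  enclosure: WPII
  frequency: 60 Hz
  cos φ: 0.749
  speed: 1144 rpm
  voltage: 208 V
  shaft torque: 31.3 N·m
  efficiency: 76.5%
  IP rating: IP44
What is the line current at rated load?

31.5 A

ω = 2π×1144/60 = 119.8 rad/s; P_out = τω = 31.3 × 119.8 = 3750 W
P_in = P_out / η = 3750 / 0.765 = 4902 W
I = P_in / (V·cosφ) = 4902 / (208 × 0.749) = 31.5 A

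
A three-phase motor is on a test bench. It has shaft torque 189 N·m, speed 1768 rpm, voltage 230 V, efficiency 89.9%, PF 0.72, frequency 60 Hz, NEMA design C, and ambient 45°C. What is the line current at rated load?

ω = 2π×1768/60 = 185.1 rad/s; P_out = τω = 189 × 185.1 = 34984 W
P_in = P_out / η = 34984 / 0.899 = 38914 W
I_L = P_in / (√3·V_L·cosφ) = 38914 / (1.732 × 230 × 0.72) = 136 A

136 A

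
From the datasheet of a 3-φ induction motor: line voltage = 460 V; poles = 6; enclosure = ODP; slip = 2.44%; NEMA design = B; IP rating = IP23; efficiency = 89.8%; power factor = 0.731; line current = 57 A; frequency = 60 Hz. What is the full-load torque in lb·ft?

P_in = √3·V·I·cosφ = 1.732 × 460 × 57 × 0.731 = 33197 W
P_out = η·P_in = 0.898 × 33197 = 29811 W
n_s = 120×60/6 = 1200 rpm; n = 1200×(1−0.0244) = 1171 rpm
ω = 2π×1171/60 = 122.6 rad/s
τ = P_out/ω = 29811/122.6 = 243.2 N·m
In lb·ft: 243.2/1.356 = 179 lb·ft

179 lb·ft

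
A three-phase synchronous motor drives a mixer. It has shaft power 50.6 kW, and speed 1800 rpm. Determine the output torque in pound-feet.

198 lb·ft

ω = 2π × 1800/60 = 188.5 rad/s
τ = P/ω = 50600/188.5 = 268.4 N·m
In lb·ft: 268.4/1.356 = 198 lb·ft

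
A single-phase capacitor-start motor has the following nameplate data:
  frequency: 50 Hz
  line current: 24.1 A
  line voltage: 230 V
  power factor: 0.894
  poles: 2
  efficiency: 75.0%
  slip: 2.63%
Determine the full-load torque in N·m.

12.1 N·m

P_in = V·I·cosφ = 230 × 24.1 × 0.894 = 4955 W
P_out = η·P_in = 0.75 × 4955 = 3716 W
n_s = 120×50/2 = 3000 rpm; n = 3000×(1−0.0263) = 2921 rpm
ω = 2π×2921/60 = 305.9 rad/s
τ = P_out/ω = 3716/305.9 = 12.1 N·m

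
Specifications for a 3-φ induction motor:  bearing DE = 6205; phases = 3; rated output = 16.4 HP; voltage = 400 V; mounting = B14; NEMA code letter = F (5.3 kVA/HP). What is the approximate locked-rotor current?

125 A

S_LR = 5.3 × 16.4 = 86.92 kVA
I_LR = S_LR/(√3·V_L) = 86920/(1.732×400) = 125 A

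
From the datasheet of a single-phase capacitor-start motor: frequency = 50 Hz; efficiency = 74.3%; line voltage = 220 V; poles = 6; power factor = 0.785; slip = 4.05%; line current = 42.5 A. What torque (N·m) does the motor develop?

54.3 N·m

P_in = V·I·cosφ = 220 × 42.5 × 0.785 = 7340 W
P_out = η·P_in = 0.743 × 7340 = 5454 W
n_s = 120×50/6 = 1000 rpm; n = 1000×(1−0.0405) = 960 rpm
ω = 2π×960/60 = 100.5 rad/s
τ = P_out/ω = 5454/100.5 = 54.3 N·m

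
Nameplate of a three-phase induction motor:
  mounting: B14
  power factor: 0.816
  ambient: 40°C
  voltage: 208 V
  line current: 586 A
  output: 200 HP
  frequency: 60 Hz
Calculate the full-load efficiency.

86.6 %

P_out = 200 × 746 = 149200 W
P_in = √3·V_L·I_L·cosφ = 1.732 × 208 × 586 × 0.816 = 172266 W
η = P_out / P_in = 149200 / 172266 = 0.866 = 86.6%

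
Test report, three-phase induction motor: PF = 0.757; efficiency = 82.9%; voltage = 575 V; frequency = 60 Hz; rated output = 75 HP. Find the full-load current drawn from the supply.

89.5 A

P_out = 75 × 746 = 55950 W
P_in = P_out / η = 55950 / 0.829 = 67491 W
I_L = P_in / (√3·V_L·cosφ) = 67491 / (1.732 × 575 × 0.757) = 89.5 A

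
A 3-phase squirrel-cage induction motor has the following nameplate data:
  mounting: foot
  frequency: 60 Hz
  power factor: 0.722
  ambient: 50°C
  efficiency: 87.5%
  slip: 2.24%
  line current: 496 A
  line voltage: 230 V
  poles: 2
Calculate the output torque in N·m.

P_in = √3·V·I·cosφ = 1.732 × 230 × 496 × 0.722 = 142657 W
P_out = η·P_in = 0.875 × 142657 = 124825 W
n_s = 120×60/2 = 3600 rpm; n = 3600×(1−0.0224) = 3519 rpm
ω = 2π×3519/60 = 368.5 rad/s
τ = P_out/ω = 124825/368.5 = 339 N·m

339 N·m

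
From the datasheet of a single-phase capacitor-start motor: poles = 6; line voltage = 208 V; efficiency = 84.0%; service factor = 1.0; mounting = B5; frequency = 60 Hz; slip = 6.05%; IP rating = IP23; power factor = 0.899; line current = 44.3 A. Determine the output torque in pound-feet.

P_in = V·I·cosφ = 208 × 44.3 × 0.899 = 8284 W
P_out = η·P_in = 0.84 × 8284 = 6959 W
n_s = 120×60/6 = 1200 rpm; n = 1200×(1−0.0605) = 1127 rpm
ω = 2π×1127/60 = 118 rad/s
τ = P_out/ω = 6959/118 = 58.97 N·m
In lb·ft: 58.97/1.356 = 43.5 lb·ft

43.5 lb·ft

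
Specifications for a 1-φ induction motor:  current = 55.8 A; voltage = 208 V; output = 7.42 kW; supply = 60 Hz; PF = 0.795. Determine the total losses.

P_in = V·I·cosφ = 208×55.8×0.795 = 9227 W
P_out = 7420 W
Losses = P_in − P_out = 9227 − 7420 = 1807 W

1.81 kW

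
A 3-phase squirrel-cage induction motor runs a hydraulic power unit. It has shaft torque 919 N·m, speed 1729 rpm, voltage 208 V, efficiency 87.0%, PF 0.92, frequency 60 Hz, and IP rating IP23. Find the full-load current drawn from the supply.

ω = 2π×1729/60 = 181.1 rad/s; P_out = τω = 919 × 181.1 = 166431 W
P_in = P_out / η = 166431 / 0.870 = 191300 W
I_L = P_in / (√3·V_L·cosφ) = 191300 / (1.732 × 208 × 0.92) = 577 A

577 A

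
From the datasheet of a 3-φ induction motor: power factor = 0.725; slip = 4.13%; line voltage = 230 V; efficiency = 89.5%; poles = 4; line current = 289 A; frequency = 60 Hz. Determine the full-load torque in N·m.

413 N·m

P_in = √3·V·I·cosφ = 1.732 × 230 × 289 × 0.725 = 83466 W
P_out = η·P_in = 0.895 × 83466 = 74702 W
n_s = 120×60/4 = 1800 rpm; n = 1800×(1−0.0413) = 1726 rpm
ω = 2π×1726/60 = 180.7 rad/s
τ = P_out/ω = 74702/180.7 = 413 N·m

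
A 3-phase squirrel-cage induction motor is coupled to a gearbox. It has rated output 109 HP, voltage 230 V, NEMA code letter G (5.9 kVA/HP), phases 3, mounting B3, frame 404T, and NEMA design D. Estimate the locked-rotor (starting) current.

1610 A

S_LR = 5.9 × 109 = 643.1 kVA
I_LR = S_LR/(√3·V_L) = 643100/(1.732×230) = 1610 A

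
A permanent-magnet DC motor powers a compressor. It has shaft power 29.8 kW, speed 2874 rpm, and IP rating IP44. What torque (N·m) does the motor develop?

99 N·m

ω = 2π × 2874/60 = 301 rad/s
τ = P/ω = 29800/301 = 99 N·m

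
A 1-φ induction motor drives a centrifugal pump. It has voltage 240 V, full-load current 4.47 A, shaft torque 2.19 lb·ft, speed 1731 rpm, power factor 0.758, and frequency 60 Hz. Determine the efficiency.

τ = 2.19 lb·ft × 1.356 = 2.97 N·m
ω = 2π × 1731/60 = 181.3 rad/s; P_out = τω = 2.97 × 181.3 = 538 W
P_in = V·I·cosφ = 240 × 4.47 × 0.758 = 813 W
η = P_out / P_in = 538 / 813 = 0.662 = 66.2%

66.2 %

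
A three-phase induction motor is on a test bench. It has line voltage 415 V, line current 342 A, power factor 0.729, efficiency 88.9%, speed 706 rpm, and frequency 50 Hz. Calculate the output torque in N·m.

2150 N·m

P_in = √3·V·I·cosφ = 1.732 × 415 × 342 × 0.729 = 179205 W
P_out = η·P_in = 0.889 × 179205 = 159313 W
n = 706 rpm
ω = 2π×706/60 = 73.93 rad/s
τ = P_out/ω = 159313/73.93 = 2150 N·m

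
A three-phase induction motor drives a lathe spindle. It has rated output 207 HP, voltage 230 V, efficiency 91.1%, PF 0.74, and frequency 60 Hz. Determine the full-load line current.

P_out = 207 × 746 = 154422 W
P_in = P_out / η = 154422 / 0.911 = 169508 W
I_L = P_in / (√3·V_L·cosφ) = 169508 / (1.732 × 230 × 0.74) = 575 A

575 A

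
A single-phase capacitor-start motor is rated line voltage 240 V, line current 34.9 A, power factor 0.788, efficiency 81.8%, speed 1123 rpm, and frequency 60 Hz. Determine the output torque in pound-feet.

P_in = V·I·cosφ = 240 × 34.9 × 0.788 = 6600 W
P_out = η·P_in = 0.818 × 6600 = 5399 W
n = 1123 rpm
ω = 2π×1123/60 = 117.6 rad/s
τ = P_out/ω = 5399/117.6 = 45.91 N·m
In lb·ft: 45.91/1.356 = 33.9 lb·ft

33.9 lb·ft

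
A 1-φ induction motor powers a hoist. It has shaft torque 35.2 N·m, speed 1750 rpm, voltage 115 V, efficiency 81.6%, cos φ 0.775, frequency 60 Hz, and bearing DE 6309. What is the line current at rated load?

ω = 2π×1750/60 = 183.3 rad/s; P_out = τω = 35.2 × 183.3 = 6452 W
P_in = P_out / η = 6452 / 0.816 = 7907 W
I = P_in / (V·cosφ) = 7907 / (115 × 0.775) = 88.7 A

88.7 A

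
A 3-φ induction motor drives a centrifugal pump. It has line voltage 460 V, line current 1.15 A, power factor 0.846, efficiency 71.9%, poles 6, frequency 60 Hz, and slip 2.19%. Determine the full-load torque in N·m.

4.53 N·m

P_in = √3·V·I·cosφ = 1.732 × 460 × 1.15 × 0.846 = 775 W
P_out = η·P_in = 0.719 × 775 = 557 W
n_s = 120×60/6 = 1200 rpm; n = 1200×(1−0.0219) = 1174 rpm
ω = 2π×1174/60 = 122.9 rad/s
τ = P_out/ω = 557/122.9 = 4.53 N·m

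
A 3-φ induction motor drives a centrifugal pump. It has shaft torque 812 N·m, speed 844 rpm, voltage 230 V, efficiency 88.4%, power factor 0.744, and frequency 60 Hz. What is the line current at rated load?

274 A

ω = 2π×844/60 = 88.38 rad/s; P_out = τω = 812 × 88.38 = 71765 W
P_in = P_out / η = 71765 / 0.884 = 81182 W
I_L = P_in / (√3·V_L·cosφ) = 81182 / (1.732 × 230 × 0.744) = 274 A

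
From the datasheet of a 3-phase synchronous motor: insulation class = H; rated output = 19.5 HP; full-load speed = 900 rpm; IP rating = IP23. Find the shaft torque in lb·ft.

P_out = 19.5 × 746 = 14547 W
ω = 2π × 900/60 = 94.25 rad/s
τ = P_out/ω = 14547/94.25 = 154.3 N·m
In lb·ft: 154.3/1.356 = 114 lb·ft

114 lb·ft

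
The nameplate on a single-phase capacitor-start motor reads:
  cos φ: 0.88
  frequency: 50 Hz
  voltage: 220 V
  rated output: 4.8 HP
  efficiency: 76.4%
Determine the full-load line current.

24.2 A

P_out = 4.8 × 746 = 3581 W
P_in = P_out / η = 3581 / 0.764 = 4687 W
I = P_in / (V·cosφ) = 4687 / (220 × 0.88) = 24.2 A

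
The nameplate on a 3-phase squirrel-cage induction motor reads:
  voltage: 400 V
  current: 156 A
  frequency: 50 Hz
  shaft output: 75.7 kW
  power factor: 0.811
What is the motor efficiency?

P_out = 75.7 kW = 75700 W
P_in = √3·V_L·I_L·cosφ = 1.732 × 400 × 156 × 0.811 = 87650 W
η = P_out / P_in = 75700 / 87650 = 0.864 = 86.4%

86.4 %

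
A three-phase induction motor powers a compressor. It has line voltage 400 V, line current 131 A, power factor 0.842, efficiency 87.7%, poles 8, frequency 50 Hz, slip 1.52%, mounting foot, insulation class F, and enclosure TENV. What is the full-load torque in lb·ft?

P_in = √3·V·I·cosφ = 1.732 × 400 × 131 × 0.842 = 76417 W
P_out = η·P_in = 0.877 × 76417 = 67018 W
n_s = 120×50/8 = 750 rpm; n = 750×(1−0.0152) = 739 rpm
ω = 2π×739/60 = 77.39 rad/s
τ = P_out/ω = 67018/77.39 = 866 N·m
In lb·ft: 866/1.356 = 639 lb·ft

639 lb·ft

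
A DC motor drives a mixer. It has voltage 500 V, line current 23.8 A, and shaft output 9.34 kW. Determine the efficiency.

P_out = 9.34 kW = 9340 W
P_in = V·I = 500 × 23.8 = 11900 W
η = P_out / P_in = 9340 / 11900 = 0.785 = 78.5%

78.5 %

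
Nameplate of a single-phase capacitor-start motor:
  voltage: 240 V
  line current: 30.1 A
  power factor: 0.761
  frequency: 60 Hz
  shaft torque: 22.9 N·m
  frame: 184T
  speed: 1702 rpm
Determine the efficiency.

ω = 2π × 1702/60 = 178.2 rad/s; P_out = τω = 22.9 × 178.2 = 4081 W
P_in = V·I·cosφ = 240 × 30.1 × 0.761 = 5497 W
η = P_out / P_in = 4081 / 5497 = 0.742 = 74.2%

74.2 %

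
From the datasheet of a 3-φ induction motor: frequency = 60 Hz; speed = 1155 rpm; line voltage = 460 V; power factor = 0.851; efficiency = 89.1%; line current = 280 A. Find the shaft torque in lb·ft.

1030 lb·ft

P_in = √3·V·I·cosφ = 1.732 × 460 × 280 × 0.851 = 189842 W
P_out = η·P_in = 0.891 × 189842 = 169149 W
n = 1155 rpm
ω = 2π×1155/60 = 121 rad/s
τ = P_out/ω = 169149/121 = 1398 N·m
In lb·ft: 1398/1.356 = 1030 lb·ft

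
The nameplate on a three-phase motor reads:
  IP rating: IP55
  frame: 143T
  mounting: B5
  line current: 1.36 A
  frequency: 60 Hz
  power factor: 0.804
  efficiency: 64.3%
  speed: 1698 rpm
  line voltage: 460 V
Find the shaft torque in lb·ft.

P_in = √3·V·I·cosφ = 1.732 × 460 × 1.36 × 0.804 = 871 W
P_out = η·P_in = 0.643 × 871 = 560 W
n = 1698 rpm
ω = 2π×1698/60 = 177.8 rad/s
τ = P_out/ω = 560/177.8 = 3.15 N·m
In lb·ft: 3.15/1.356 = 2.32 lb·ft

2.32 lb·ft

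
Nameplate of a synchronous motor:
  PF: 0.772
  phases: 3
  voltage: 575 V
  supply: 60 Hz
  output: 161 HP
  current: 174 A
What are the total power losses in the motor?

13.7 kW

P_in = √3·V·I·cosφ = 1.732×575×174×0.772 = 133777 W
P_out = 161×746 = 120106 W
Losses = P_in − P_out = 133777 − 120106 = 13671 W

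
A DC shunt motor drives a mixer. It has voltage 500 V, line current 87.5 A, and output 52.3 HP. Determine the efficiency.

89.2 %

P_out = 52.3 × 746 = 39016 W
P_in = V·I = 500 × 87.5 = 43750 W
η = P_out / P_in = 39016 / 43750 = 0.892 = 89.2%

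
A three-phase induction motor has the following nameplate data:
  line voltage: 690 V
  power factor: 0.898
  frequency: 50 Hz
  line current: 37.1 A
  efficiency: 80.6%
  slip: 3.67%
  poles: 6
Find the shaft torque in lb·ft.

235 lb·ft

P_in = √3·V·I·cosφ = 1.732 × 690 × 37.1 × 0.898 = 39815 W
P_out = η·P_in = 0.806 × 39815 = 32091 W
n_s = 120×50/6 = 1000 rpm; n = 1000×(1−0.0367) = 963 rpm
ω = 2π×963/60 = 100.8 rad/s
τ = P_out/ω = 32091/100.8 = 318.4 N·m
In lb·ft: 318.4/1.356 = 235 lb·ft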